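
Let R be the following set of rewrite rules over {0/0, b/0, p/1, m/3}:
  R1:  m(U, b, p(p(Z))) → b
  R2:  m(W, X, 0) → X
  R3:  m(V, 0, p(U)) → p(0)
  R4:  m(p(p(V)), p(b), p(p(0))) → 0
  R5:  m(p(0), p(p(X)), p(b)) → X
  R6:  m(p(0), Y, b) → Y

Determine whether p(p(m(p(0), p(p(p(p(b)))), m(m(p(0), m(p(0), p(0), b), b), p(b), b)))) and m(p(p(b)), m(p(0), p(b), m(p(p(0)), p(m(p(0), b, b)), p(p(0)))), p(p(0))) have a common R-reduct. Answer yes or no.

no — NF(t₁) = p(p(p(p(b)))), NF(t₂) = 0

Reduce t₁ = p(p(m(p(0), p(p(p(p(b)))), m(m(p(0), m(p(0), p(0), b), b), p(b), b)))):
1. p(p(m(p(0), p(p(p(p(b)))), m(m(p(0), m(p(0), p(0), b), b), p(b), b))))  →  p(p(m(p(0), p(p(p(p(b)))), m(m(p(0), p(0), b), p(b), b))))   [R6 at 1.1.3.1]
2. p(p(m(p(0), p(p(p(p(b)))), m(m(p(0), p(0), b), p(b), b))))  →  p(p(m(p(0), p(p(p(p(b)))), m(p(0), p(b), b))))   [R6 at 1.1.3.1]
3. p(p(m(p(0), p(p(p(p(b)))), m(p(0), p(b), b))))  →  p(p(m(p(0), p(p(p(p(b)))), p(b))))   [R6 at 1.1.3]
4. p(p(m(p(0), p(p(p(p(b)))), p(b))))  →  p(p(p(p(b))))   [R5 at 1.1]

Reduce t₂ = m(p(p(b)), m(p(0), p(b), m(p(p(0)), p(m(p(0), b, b)), p(p(0)))), p(p(0))):
1. m(p(p(b)), m(p(0), p(b), m(p(p(0)), p(m(p(0), b, b)), p(p(0)))), p(p(0)))  →  m(p(p(b)), m(p(0), p(b), m(p(p(0)), p(b), p(p(0)))), p(p(0)))   [R6 at 2.3.2.1]
2. m(p(p(b)), m(p(0), p(b), m(p(p(0)), p(b), p(p(0)))), p(p(0)))  →  m(p(p(b)), m(p(0), p(b), 0), p(p(0)))   [R4 at 2.3]
3. m(p(p(b)), m(p(0), p(b), 0), p(p(0)))  →  m(p(p(b)), p(b), p(p(0)))   [R2 at 2]
4. m(p(p(b)), p(b), p(p(0)))  →  0   [R4 at ε]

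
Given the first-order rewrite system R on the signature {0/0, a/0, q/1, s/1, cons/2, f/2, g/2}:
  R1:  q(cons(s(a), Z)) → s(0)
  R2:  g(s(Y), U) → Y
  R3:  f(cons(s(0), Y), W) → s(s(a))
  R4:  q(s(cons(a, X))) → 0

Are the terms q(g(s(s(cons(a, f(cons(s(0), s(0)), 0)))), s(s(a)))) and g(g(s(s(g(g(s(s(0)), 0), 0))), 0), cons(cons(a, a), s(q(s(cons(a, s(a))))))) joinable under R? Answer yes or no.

yes — NF(t₁) = 0, NF(t₂) = 0

Reduce t₁ = q(g(s(s(cons(a, f(cons(s(0), s(0)), 0)))), s(s(a)))):
1. q(g(s(s(cons(a, f(cons(s(0), s(0)), 0)))), s(s(a))))  →  q(s(cons(a, f(cons(s(0), s(0)), 0))))   [R2 at 1]
2. q(s(cons(a, f(cons(s(0), s(0)), 0))))  →  0   [R4 at ε]

Reduce t₂ = g(g(s(s(g(g(s(s(0)), 0), 0))), 0), cons(cons(a, a), s(q(s(cons(a, s(a))))))):
1. g(g(s(s(g(g(s(s(0)), 0), 0))), 0), cons(cons(a, a), s(q(s(cons(a, s(a)))))))  →  g(s(g(g(s(s(0)), 0), 0)), cons(cons(a, a), s(q(s(cons(a, s(a)))))))   [R2 at 1]
2. g(s(g(g(s(s(0)), 0), 0)), cons(cons(a, a), s(q(s(cons(a, s(a)))))))  →  g(g(s(s(0)), 0), 0)   [R2 at ε]
3. g(g(s(s(0)), 0), 0)  →  g(s(0), 0)   [R2 at 1]
4. g(s(0), 0)  →  0   [R2 at ε]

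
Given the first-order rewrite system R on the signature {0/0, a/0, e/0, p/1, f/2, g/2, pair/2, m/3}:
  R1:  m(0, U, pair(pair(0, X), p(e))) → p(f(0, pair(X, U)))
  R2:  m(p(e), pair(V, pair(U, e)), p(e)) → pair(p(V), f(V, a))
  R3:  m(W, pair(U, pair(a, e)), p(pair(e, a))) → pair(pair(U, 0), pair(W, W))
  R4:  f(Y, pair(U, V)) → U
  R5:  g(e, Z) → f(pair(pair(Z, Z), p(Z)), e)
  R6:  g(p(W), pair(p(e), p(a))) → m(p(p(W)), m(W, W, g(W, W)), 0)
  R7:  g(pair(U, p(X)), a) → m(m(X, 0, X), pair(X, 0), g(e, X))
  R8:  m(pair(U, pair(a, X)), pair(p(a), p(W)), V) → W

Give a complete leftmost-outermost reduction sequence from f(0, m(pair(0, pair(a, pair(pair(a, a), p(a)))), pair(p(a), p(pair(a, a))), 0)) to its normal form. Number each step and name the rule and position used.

a

1. f(0, m(pair(0, pair(a, pair(pair(a, a), p(a)))), pair(p(a), p(pair(a, a))), 0))  →  f(0, pair(a, a))   [R8 at 2]
2. f(0, pair(a, a))  →  a   [R4 at ε]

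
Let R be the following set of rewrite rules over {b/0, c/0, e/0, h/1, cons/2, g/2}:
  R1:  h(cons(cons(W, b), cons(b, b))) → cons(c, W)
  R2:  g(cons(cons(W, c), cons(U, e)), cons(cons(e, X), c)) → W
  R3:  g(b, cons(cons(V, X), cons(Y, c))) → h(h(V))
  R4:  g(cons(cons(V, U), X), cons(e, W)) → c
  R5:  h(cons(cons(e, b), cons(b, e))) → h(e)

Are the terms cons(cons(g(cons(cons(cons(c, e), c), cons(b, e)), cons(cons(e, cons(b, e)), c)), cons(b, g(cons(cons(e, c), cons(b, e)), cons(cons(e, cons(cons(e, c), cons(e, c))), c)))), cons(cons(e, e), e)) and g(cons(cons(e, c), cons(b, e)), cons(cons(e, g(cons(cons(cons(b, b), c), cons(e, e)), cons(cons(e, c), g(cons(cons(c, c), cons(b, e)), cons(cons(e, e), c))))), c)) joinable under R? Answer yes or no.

Reduce t₁ = cons(cons(g(cons(cons(cons(c, e), c), cons(b, e)), cons(cons(e, cons(b, e)), c)), cons(b, g(cons(cons(e, c), cons(b, e)), cons(cons(e, cons(cons(e, c), cons(e, c))), c)))), cons(cons(e, e), e)):
1. cons(cons(g(cons(cons(cons(c, e), c), cons(b, e)), cons(cons(e, cons(b, e)), c)), cons(b, g(cons(cons(e, c), cons(b, e)), cons(cons(e, cons(cons(e, c), cons(e, c))), c)))), cons(cons(e, e), e))  →  cons(cons(cons(c, e), cons(b, g(cons(cons(e, c), cons(b, e)), cons(cons(e, cons(cons(e, c), cons(e, c))), c)))), cons(cons(e, e), e))   [R2 at 1.1]
2. cons(cons(cons(c, e), cons(b, g(cons(cons(e, c), cons(b, e)), cons(cons(e, cons(cons(e, c), cons(e, c))), c)))), cons(cons(e, e), e))  →  cons(cons(cons(c, e), cons(b, e)), cons(cons(e, e), e))   [R2 at 1.2.2]

Reduce t₂ = g(cons(cons(e, c), cons(b, e)), cons(cons(e, g(cons(cons(cons(b, b), c), cons(e, e)), cons(cons(e, c), g(cons(cons(c, c), cons(b, e)), cons(cons(e, e), c))))), c)):
1. g(cons(cons(e, c), cons(b, e)), cons(cons(e, g(cons(cons(cons(b, b), c), cons(e, e)), cons(cons(e, c), g(cons(cons(c, c), cons(b, e)), cons(cons(e, e), c))))), c))  →  e   [R2 at ε]

no — NF(t₁) = cons(cons(cons(c, e), cons(b, e)), cons(cons(e, e), e)), NF(t₂) = e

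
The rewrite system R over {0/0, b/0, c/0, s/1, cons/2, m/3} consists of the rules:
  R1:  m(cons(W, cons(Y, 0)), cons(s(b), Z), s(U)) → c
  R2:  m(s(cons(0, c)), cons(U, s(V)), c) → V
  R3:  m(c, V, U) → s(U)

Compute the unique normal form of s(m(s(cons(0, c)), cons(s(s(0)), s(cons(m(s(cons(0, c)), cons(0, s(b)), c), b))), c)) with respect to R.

s(cons(b, b))

1. s(m(s(cons(0, c)), cons(s(s(0)), s(cons(m(s(cons(0, c)), cons(0, s(b)), c), b))), c))  →  s(cons(m(s(cons(0, c)), cons(0, s(b)), c), b))   [R2 at 1]
2. s(cons(m(s(cons(0, c)), cons(0, s(b)), c), b))  →  s(cons(b, b))   [R2 at 1.1]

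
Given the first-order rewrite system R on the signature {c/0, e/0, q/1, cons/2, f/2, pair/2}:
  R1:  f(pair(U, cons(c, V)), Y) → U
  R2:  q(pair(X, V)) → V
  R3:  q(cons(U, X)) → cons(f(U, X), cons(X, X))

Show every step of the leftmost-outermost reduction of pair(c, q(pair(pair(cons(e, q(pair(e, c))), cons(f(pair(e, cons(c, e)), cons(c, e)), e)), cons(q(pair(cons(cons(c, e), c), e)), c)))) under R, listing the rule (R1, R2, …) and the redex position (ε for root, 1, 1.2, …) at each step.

pair(c, cons(e, c))

1. pair(c, q(pair(pair(cons(e, q(pair(e, c))), cons(f(pair(e, cons(c, e)), cons(c, e)), e)), cons(q(pair(cons(cons(c, e), c), e)), c))))  →  pair(c, cons(q(pair(cons(cons(c, e), c), e)), c))   [R2 at 2]
2. pair(c, cons(q(pair(cons(cons(c, e), c), e)), c))  →  pair(c, cons(e, c))   [R2 at 2.1]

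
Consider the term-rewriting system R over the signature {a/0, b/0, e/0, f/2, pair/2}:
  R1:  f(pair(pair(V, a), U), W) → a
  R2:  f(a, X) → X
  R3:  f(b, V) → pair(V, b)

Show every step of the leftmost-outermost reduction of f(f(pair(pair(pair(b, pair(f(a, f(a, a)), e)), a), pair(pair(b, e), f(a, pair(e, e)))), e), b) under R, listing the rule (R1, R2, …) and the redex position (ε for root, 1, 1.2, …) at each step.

b

1. f(f(pair(pair(pair(b, pair(f(a, f(a, a)), e)), a), pair(pair(b, e), f(a, pair(e, e)))), e), b)  →  f(a, b)   [R1 at 1]
2. f(a, b)  →  b   [R2 at ε]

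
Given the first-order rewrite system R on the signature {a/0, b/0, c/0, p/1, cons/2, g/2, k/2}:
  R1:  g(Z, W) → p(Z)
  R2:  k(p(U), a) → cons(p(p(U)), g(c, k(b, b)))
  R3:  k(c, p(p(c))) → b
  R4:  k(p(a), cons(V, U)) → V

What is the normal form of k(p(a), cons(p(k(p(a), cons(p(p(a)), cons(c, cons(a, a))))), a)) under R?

p(p(p(a)))

1. k(p(a), cons(p(k(p(a), cons(p(p(a)), cons(c, cons(a, a))))), a))  →  p(k(p(a), cons(p(p(a)), cons(c, cons(a, a)))))   [R4 at ε]
2. p(k(p(a), cons(p(p(a)), cons(c, cons(a, a)))))  →  p(p(p(a)))   [R4 at 1]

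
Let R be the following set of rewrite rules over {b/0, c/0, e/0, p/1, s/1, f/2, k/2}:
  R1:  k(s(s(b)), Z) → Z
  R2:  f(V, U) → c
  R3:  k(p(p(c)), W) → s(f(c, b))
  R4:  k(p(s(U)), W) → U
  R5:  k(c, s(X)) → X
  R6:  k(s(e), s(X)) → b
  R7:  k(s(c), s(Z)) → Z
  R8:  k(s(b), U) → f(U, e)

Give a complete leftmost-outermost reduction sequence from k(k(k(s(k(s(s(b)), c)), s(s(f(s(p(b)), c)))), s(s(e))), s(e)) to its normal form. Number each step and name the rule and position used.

b

1. k(k(k(s(k(s(s(b)), c)), s(s(f(s(p(b)), c)))), s(s(e))), s(e))  →  k(k(k(s(c), s(s(f(s(p(b)), c)))), s(s(e))), s(e))   [R1 at 1.1.1.1]
2. k(k(k(s(c), s(s(f(s(p(b)), c)))), s(s(e))), s(e))  →  k(k(s(f(s(p(b)), c)), s(s(e))), s(e))   [R7 at 1.1]
3. k(k(s(f(s(p(b)), c)), s(s(e))), s(e))  →  k(k(s(c), s(s(e))), s(e))   [R2 at 1.1.1]
4. k(k(s(c), s(s(e))), s(e))  →  k(s(e), s(e))   [R7 at 1]
5. k(s(e), s(e))  →  b   [R6 at ε]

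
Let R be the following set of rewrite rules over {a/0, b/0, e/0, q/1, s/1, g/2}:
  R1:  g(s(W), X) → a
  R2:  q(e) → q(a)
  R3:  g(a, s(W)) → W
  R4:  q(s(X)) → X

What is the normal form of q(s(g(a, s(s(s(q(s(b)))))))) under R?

1. q(s(g(a, s(s(s(q(s(b))))))))  →  g(a, s(s(s(q(s(b))))))   [R4 at ε]
2. g(a, s(s(s(q(s(b))))))  →  s(s(q(s(b))))   [R3 at ε]
3. s(s(q(s(b))))  →  s(s(b))   [R4 at 1.1]

s(s(b))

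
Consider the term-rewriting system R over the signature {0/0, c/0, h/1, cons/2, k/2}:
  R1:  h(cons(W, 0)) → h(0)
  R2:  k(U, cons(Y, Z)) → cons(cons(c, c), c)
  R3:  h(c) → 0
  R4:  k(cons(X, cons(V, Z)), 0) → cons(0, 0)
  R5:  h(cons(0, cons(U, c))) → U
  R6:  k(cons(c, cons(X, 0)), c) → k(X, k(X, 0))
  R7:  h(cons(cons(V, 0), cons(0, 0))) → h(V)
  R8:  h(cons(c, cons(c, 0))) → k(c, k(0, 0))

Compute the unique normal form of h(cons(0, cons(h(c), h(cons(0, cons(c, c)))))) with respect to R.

1. h(cons(0, cons(h(c), h(cons(0, cons(c, c))))))  →  h(cons(0, cons(0, h(cons(0, cons(c, c))))))   [R3 at 1.2.1]
2. h(cons(0, cons(0, h(cons(0, cons(c, c))))))  →  h(cons(0, cons(0, c)))   [R5 at 1.2.2]
3. h(cons(0, cons(0, c)))  →  0   [R5 at ε]

0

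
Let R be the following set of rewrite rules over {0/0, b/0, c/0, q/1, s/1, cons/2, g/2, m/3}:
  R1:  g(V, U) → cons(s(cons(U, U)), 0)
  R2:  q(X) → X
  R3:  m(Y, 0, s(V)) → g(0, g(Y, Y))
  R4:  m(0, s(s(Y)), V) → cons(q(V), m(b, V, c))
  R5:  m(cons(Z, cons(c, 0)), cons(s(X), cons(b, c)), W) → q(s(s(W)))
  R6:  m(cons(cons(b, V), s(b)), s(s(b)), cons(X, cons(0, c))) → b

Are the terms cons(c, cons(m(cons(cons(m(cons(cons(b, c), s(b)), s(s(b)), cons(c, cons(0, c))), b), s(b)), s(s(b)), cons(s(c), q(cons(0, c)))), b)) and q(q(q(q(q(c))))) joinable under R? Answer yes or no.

no — NF(t₁) = cons(c, cons(b, b)), NF(t₂) = c

Reduce t₁ = cons(c, cons(m(cons(cons(m(cons(cons(b, c), s(b)), s(s(b)), cons(c, cons(0, c))), b), s(b)), s(s(b)), cons(s(c), q(cons(0, c)))), b)):
1. cons(c, cons(m(cons(cons(m(cons(cons(b, c), s(b)), s(s(b)), cons(c, cons(0, c))), b), s(b)), s(s(b)), cons(s(c), q(cons(0, c)))), b))  →  cons(c, cons(m(cons(cons(b, b), s(b)), s(s(b)), cons(s(c), q(cons(0, c)))), b))   [R6 at 2.1.1.1.1]
2. cons(c, cons(m(cons(cons(b, b), s(b)), s(s(b)), cons(s(c), q(cons(0, c)))), b))  →  cons(c, cons(m(cons(cons(b, b), s(b)), s(s(b)), cons(s(c), cons(0, c))), b))   [R2 at 2.1.3.2]
3. cons(c, cons(m(cons(cons(b, b), s(b)), s(s(b)), cons(s(c), cons(0, c))), b))  →  cons(c, cons(b, b))   [R6 at 2.1]

Reduce t₂ = q(q(q(q(q(c))))):
1. q(q(q(q(q(c)))))  →  q(q(q(q(c))))   [R2 at ε]
2. q(q(q(q(c))))  →  q(q(q(c)))   [R2 at ε]
3. q(q(q(c)))  →  q(q(c))   [R2 at ε]
4. q(q(c))  →  q(c)   [R2 at ε]
5. q(c)  →  c   [R2 at ε]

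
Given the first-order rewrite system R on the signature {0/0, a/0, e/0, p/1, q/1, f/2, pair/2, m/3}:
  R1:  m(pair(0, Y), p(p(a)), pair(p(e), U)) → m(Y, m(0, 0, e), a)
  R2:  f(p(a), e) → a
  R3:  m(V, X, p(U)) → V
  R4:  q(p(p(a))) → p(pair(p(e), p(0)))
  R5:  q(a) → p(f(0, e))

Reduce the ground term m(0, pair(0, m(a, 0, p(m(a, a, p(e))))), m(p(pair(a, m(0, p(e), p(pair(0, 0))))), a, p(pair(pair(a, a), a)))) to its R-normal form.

1. m(0, pair(0, m(a, 0, p(m(a, a, p(e))))), m(p(pair(a, m(0, p(e), p(pair(0, 0))))), a, p(pair(pair(a, a), a))))  →  m(0, pair(0, a), m(p(pair(a, m(0, p(e), p(pair(0, 0))))), a, p(pair(pair(a, a), a))))   [R3 at 2.2]
2. m(0, pair(0, a), m(p(pair(a, m(0, p(e), p(pair(0, 0))))), a, p(pair(pair(a, a), a))))  →  m(0, pair(0, a), p(pair(a, m(0, p(e), p(pair(0, 0))))))   [R3 at 3]
3. m(0, pair(0, a), p(pair(a, m(0, p(e), p(pair(0, 0))))))  →  0   [R3 at ε]

0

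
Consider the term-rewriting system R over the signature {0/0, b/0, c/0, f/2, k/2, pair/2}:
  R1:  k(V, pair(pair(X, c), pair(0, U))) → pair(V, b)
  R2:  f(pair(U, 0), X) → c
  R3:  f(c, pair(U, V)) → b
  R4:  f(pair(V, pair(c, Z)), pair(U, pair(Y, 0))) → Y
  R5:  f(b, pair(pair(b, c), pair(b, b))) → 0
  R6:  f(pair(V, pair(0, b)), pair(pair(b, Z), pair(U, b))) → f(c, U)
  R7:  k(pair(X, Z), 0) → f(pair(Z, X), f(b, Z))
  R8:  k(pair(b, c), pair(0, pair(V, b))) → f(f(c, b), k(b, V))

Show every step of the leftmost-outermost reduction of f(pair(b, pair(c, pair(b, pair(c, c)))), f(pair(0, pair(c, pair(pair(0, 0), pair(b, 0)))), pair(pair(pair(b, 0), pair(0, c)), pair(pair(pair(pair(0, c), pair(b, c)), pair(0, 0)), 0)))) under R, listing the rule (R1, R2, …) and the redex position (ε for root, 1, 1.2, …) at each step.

0

1. f(pair(b, pair(c, pair(b, pair(c, c)))), f(pair(0, pair(c, pair(pair(0, 0), pair(b, 0)))), pair(pair(pair(b, 0), pair(0, c)), pair(pair(pair(pair(0, c), pair(b, c)), pair(0, 0)), 0))))  →  f(pair(b, pair(c, pair(b, pair(c, c)))), pair(pair(pair(0, c), pair(b, c)), pair(0, 0)))   [R4 at 2]
2. f(pair(b, pair(c, pair(b, pair(c, c)))), pair(pair(pair(0, c), pair(b, c)), pair(0, 0)))  →  0   [R4 at ε]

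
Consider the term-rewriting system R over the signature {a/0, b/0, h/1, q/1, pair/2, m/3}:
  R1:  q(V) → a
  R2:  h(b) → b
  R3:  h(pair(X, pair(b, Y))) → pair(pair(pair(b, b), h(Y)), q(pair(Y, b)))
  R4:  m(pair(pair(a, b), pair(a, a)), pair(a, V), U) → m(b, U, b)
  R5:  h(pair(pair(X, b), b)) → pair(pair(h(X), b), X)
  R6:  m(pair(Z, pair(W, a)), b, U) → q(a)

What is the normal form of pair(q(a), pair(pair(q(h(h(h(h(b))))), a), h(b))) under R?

1. pair(q(a), pair(pair(q(h(h(h(h(b))))), a), h(b)))  →  pair(a, pair(pair(q(h(h(h(h(b))))), a), h(b)))   [R1 at 1]
2. pair(a, pair(pair(q(h(h(h(h(b))))), a), h(b)))  →  pair(a, pair(pair(a, a), h(b)))   [R1 at 2.1.1]
3. pair(a, pair(pair(a, a), h(b)))  →  pair(a, pair(pair(a, a), b))   [R2 at 2.2]

pair(a, pair(pair(a, a), b))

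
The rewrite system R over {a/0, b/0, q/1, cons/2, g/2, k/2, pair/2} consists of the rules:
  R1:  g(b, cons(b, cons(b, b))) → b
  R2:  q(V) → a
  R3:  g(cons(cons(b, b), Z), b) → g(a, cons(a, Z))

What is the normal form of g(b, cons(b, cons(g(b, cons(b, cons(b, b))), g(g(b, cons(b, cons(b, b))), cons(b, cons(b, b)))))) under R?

1. g(b, cons(b, cons(g(b, cons(b, cons(b, b))), g(g(b, cons(b, cons(b, b))), cons(b, cons(b, b))))))  →  g(b, cons(b, cons(b, g(g(b, cons(b, cons(b, b))), cons(b, cons(b, b))))))   [R1 at 2.2.1]
2. g(b, cons(b, cons(b, g(g(b, cons(b, cons(b, b))), cons(b, cons(b, b))))))  →  g(b, cons(b, cons(b, g(b, cons(b, cons(b, b))))))   [R1 at 2.2.2.1]
3. g(b, cons(b, cons(b, g(b, cons(b, cons(b, b))))))  →  g(b, cons(b, cons(b, b)))   [R1 at 2.2.2]
4. g(b, cons(b, cons(b, b)))  →  b   [R1 at ε]

b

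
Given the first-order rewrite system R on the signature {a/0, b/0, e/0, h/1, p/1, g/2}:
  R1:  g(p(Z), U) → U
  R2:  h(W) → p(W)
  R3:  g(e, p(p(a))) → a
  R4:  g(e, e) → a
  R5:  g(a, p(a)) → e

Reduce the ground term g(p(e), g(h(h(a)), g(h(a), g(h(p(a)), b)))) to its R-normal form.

1. g(p(e), g(h(h(a)), g(h(a), g(h(p(a)), b))))  →  g(h(h(a)), g(h(a), g(h(p(a)), b)))   [R1 at ε]
2. g(h(h(a)), g(h(a), g(h(p(a)), b)))  →  g(p(h(a)), g(h(a), g(h(p(a)), b)))   [R2 at 1]
3. g(p(h(a)), g(h(a), g(h(p(a)), b)))  →  g(h(a), g(h(p(a)), b))   [R1 at ε]
4. g(h(a), g(h(p(a)), b))  →  g(p(a), g(h(p(a)), b))   [R2 at 1]
5. g(p(a), g(h(p(a)), b))  →  g(h(p(a)), b)   [R1 at ε]
6. g(h(p(a)), b)  →  g(p(p(a)), b)   [R2 at 1]
7. g(p(p(a)), b)  →  b   [R1 at ε]

b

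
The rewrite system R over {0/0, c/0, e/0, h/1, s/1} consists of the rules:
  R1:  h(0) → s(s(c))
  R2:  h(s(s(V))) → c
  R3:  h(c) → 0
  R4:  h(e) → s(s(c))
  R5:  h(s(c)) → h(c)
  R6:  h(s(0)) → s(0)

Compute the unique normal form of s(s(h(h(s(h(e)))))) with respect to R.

s(s(0))

1. s(s(h(h(s(h(e))))))  →  s(s(h(h(s(s(s(c)))))))   [R4 at 1.1.1.1.1]
2. s(s(h(h(s(s(s(c)))))))  →  s(s(h(c)))   [R2 at 1.1.1]
3. s(s(h(c)))  →  s(s(0))   [R3 at 1.1]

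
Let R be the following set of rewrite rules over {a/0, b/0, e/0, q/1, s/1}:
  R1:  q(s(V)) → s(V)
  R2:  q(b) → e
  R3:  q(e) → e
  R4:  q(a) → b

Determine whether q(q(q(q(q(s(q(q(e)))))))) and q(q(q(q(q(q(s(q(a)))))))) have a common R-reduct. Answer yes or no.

no — NF(t₁) = s(e), NF(t₂) = s(b)

Reduce t₁ = q(q(q(q(q(s(q(q(e)))))))):
1. q(q(q(q(q(s(q(q(e))))))))  →  q(q(q(q(s(q(q(e)))))))   [R1 at 1.1.1.1]
2. q(q(q(q(s(q(q(e)))))))  →  q(q(q(s(q(q(e))))))   [R1 at 1.1.1]
3. q(q(q(s(q(q(e))))))  →  q(q(s(q(q(e)))))   [R1 at 1.1]
4. q(q(s(q(q(e)))))  →  q(s(q(q(e))))   [R1 at 1]
5. q(s(q(q(e))))  →  s(q(q(e)))   [R1 at ε]
6. s(q(q(e)))  →  s(q(e))   [R3 at 1.1]
7. s(q(e))  →  s(e)   [R3 at 1]

Reduce t₂ = q(q(q(q(q(q(s(q(a)))))))):
1. q(q(q(q(q(q(s(q(a))))))))  →  q(q(q(q(q(s(q(a)))))))   [R1 at 1.1.1.1.1]
2. q(q(q(q(q(s(q(a)))))))  →  q(q(q(q(s(q(a))))))   [R1 at 1.1.1.1]
3. q(q(q(q(s(q(a))))))  →  q(q(q(s(q(a)))))   [R1 at 1.1.1]
4. q(q(q(s(q(a)))))  →  q(q(s(q(a))))   [R1 at 1.1]
5. q(q(s(q(a))))  →  q(s(q(a)))   [R1 at 1]
6. q(s(q(a)))  →  s(q(a))   [R1 at ε]
7. s(q(a))  →  s(b)   [R4 at 1]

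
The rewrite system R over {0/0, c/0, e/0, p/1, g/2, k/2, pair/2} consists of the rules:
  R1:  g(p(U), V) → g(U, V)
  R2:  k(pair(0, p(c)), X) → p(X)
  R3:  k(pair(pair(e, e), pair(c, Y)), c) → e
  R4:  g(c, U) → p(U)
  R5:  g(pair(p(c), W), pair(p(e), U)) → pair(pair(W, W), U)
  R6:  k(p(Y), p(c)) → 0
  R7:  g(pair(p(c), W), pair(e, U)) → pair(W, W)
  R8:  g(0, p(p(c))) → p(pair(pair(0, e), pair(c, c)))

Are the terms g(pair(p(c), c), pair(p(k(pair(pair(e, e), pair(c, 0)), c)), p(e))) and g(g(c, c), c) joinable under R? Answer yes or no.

Reduce t₁ = g(pair(p(c), c), pair(p(k(pair(pair(e, e), pair(c, 0)), c)), p(e))):
1. g(pair(p(c), c), pair(p(k(pair(pair(e, e), pair(c, 0)), c)), p(e)))  →  g(pair(p(c), c), pair(p(e), p(e)))   [R3 at 2.1.1]
2. g(pair(p(c), c), pair(p(e), p(e)))  →  pair(pair(c, c), p(e))   [R5 at ε]

Reduce t₂ = g(g(c, c), c):
1. g(g(c, c), c)  →  g(p(c), c)   [R4 at 1]
2. g(p(c), c)  →  g(c, c)   [R1 at ε]
3. g(c, c)  →  p(c)   [R4 at ε]

no — NF(t₁) = pair(pair(c, c), p(e)), NF(t₂) = p(c)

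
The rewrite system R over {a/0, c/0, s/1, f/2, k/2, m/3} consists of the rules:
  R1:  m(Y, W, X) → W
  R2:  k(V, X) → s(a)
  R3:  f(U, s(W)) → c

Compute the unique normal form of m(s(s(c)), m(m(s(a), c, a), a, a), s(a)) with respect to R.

a

1. m(s(s(c)), m(m(s(a), c, a), a, a), s(a))  →  m(m(s(a), c, a), a, a)   [R1 at ε]
2. m(m(s(a), c, a), a, a)  →  a   [R1 at ε]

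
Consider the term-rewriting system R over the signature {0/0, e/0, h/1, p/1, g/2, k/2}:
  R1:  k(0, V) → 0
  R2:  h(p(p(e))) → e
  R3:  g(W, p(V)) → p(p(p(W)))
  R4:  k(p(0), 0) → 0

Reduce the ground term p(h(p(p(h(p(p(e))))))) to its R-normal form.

1. p(h(p(p(h(p(p(e)))))))  →  p(h(p(p(e))))   [R2 at 1.1.1.1]
2. p(h(p(p(e))))  →  p(e)   [R2 at 1]

p(e)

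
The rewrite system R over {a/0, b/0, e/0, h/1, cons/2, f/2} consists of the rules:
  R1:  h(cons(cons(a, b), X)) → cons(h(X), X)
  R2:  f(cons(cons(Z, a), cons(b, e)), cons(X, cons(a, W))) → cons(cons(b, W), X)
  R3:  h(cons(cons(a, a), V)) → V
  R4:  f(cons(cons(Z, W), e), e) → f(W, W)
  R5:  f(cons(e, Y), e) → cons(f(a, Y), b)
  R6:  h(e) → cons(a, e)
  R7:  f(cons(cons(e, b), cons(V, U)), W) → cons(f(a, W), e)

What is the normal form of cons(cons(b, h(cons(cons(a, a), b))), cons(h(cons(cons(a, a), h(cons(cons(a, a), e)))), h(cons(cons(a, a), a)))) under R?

1. cons(cons(b, h(cons(cons(a, a), b))), cons(h(cons(cons(a, a), h(cons(cons(a, a), e)))), h(cons(cons(a, a), a))))  →  cons(cons(b, b), cons(h(cons(cons(a, a), h(cons(cons(a, a), e)))), h(cons(cons(a, a), a))))   [R3 at 1.2]
2. cons(cons(b, b), cons(h(cons(cons(a, a), h(cons(cons(a, a), e)))), h(cons(cons(a, a), a))))  →  cons(cons(b, b), cons(h(cons(cons(a, a), e)), h(cons(cons(a, a), a))))   [R3 at 2.1]
3. cons(cons(b, b), cons(h(cons(cons(a, a), e)), h(cons(cons(a, a), a))))  →  cons(cons(b, b), cons(e, h(cons(cons(a, a), a))))   [R3 at 2.1]
4. cons(cons(b, b), cons(e, h(cons(cons(a, a), a))))  →  cons(cons(b, b), cons(e, a))   [R3 at 2.2]

cons(cons(b, b), cons(e, a))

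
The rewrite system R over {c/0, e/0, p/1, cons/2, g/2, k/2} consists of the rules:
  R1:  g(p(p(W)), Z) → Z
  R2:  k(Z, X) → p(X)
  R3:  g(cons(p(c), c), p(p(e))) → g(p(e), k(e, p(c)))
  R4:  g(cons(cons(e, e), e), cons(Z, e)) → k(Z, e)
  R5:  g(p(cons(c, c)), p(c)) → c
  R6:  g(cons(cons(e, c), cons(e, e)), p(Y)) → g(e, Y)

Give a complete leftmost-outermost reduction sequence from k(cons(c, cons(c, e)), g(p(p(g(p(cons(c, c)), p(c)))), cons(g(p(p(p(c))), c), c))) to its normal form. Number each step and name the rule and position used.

1. k(cons(c, cons(c, e)), g(p(p(g(p(cons(c, c)), p(c)))), cons(g(p(p(p(c))), c), c)))  →  p(g(p(p(g(p(cons(c, c)), p(c)))), cons(g(p(p(p(c))), c), c)))   [R2 at ε]
2. p(g(p(p(g(p(cons(c, c)), p(c)))), cons(g(p(p(p(c))), c), c)))  →  p(cons(g(p(p(p(c))), c), c))   [R1 at 1]
3. p(cons(g(p(p(p(c))), c), c))  →  p(cons(c, c))   [R1 at 1.1]

p(cons(c, c))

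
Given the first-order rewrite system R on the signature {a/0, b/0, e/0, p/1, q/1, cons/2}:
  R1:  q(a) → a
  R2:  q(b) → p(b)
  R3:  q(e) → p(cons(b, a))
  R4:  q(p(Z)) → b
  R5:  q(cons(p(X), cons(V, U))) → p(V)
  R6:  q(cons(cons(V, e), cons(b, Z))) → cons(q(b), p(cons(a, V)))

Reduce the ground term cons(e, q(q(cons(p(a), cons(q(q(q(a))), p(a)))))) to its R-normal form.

1. cons(e, q(q(cons(p(a), cons(q(q(q(a))), p(a))))))  →  cons(e, q(p(q(q(q(a))))))   [R5 at 2.1]
2. cons(e, q(p(q(q(q(a))))))  →  cons(e, b)   [R4 at 2]

cons(e, b)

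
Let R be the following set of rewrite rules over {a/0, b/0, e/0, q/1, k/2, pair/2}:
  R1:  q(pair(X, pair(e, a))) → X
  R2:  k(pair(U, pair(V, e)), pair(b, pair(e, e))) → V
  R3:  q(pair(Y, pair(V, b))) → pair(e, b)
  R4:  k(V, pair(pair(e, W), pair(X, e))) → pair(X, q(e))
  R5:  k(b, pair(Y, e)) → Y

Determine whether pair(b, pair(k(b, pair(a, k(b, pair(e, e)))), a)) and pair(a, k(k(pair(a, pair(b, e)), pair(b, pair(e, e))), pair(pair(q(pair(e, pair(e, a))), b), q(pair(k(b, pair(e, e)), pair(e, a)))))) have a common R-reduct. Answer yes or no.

no — NF(t₁) = pair(b, pair(a, a)), NF(t₂) = pair(a, pair(e, b))

Reduce t₁ = pair(b, pair(k(b, pair(a, k(b, pair(e, e)))), a)):
1. pair(b, pair(k(b, pair(a, k(b, pair(e, e)))), a))  →  pair(b, pair(k(b, pair(a, e)), a))   [R5 at 2.1.2.2]
2. pair(b, pair(k(b, pair(a, e)), a))  →  pair(b, pair(a, a))   [R5 at 2.1]

Reduce t₂ = pair(a, k(k(pair(a, pair(b, e)), pair(b, pair(e, e))), pair(pair(q(pair(e, pair(e, a))), b), q(pair(k(b, pair(e, e)), pair(e, a)))))):
1. pair(a, k(k(pair(a, pair(b, e)), pair(b, pair(e, e))), pair(pair(q(pair(e, pair(e, a))), b), q(pair(k(b, pair(e, e)), pair(e, a))))))  →  pair(a, k(b, pair(pair(q(pair(e, pair(e, a))), b), q(pair(k(b, pair(e, e)), pair(e, a))))))   [R2 at 2.1]
2. pair(a, k(b, pair(pair(q(pair(e, pair(e, a))), b), q(pair(k(b, pair(e, e)), pair(e, a))))))  →  pair(a, k(b, pair(pair(e, b), q(pair(k(b, pair(e, e)), pair(e, a))))))   [R1 at 2.2.1.1]
3. pair(a, k(b, pair(pair(e, b), q(pair(k(b, pair(e, e)), pair(e, a))))))  →  pair(a, k(b, pair(pair(e, b), k(b, pair(e, e)))))   [R1 at 2.2.2]
4. pair(a, k(b, pair(pair(e, b), k(b, pair(e, e)))))  →  pair(a, k(b, pair(pair(e, b), e)))   [R5 at 2.2.2]
5. pair(a, k(b, pair(pair(e, b), e)))  →  pair(a, pair(e, b))   [R5 at 2]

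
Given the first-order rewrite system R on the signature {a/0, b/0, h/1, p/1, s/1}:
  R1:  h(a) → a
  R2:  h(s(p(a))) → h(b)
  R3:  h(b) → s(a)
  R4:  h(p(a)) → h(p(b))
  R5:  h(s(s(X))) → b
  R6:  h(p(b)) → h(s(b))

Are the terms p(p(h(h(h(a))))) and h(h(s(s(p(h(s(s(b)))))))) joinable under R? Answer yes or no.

no — NF(t₁) = p(p(a)), NF(t₂) = s(a)

Reduce t₁ = p(p(h(h(h(a))))):
1. p(p(h(h(h(a)))))  →  p(p(h(h(a))))   [R1 at 1.1.1.1]
2. p(p(h(h(a))))  →  p(p(h(a)))   [R1 at 1.1.1]
3. p(p(h(a)))  →  p(p(a))   [R1 at 1.1]

Reduce t₂ = h(h(s(s(p(h(s(s(b)))))))):
1. h(h(s(s(p(h(s(s(b))))))))  →  h(b)   [R5 at 1]
2. h(b)  →  s(a)   [R3 at ε]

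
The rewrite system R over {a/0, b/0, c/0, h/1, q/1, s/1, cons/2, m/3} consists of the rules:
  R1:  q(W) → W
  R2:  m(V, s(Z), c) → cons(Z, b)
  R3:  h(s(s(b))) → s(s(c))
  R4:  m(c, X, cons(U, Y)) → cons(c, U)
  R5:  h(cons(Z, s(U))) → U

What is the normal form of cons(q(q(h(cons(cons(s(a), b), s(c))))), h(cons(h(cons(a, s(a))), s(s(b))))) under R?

1. cons(q(q(h(cons(cons(s(a), b), s(c))))), h(cons(h(cons(a, s(a))), s(s(b)))))  →  cons(q(h(cons(cons(s(a), b), s(c)))), h(cons(h(cons(a, s(a))), s(s(b)))))   [R1 at 1]
2. cons(q(h(cons(cons(s(a), b), s(c)))), h(cons(h(cons(a, s(a))), s(s(b)))))  →  cons(h(cons(cons(s(a), b), s(c))), h(cons(h(cons(a, s(a))), s(s(b)))))   [R1 at 1]
3. cons(h(cons(cons(s(a), b), s(c))), h(cons(h(cons(a, s(a))), s(s(b)))))  →  cons(c, h(cons(h(cons(a, s(a))), s(s(b)))))   [R5 at 1]
4. cons(c, h(cons(h(cons(a, s(a))), s(s(b)))))  →  cons(c, s(b))   [R5 at 2]

cons(c, s(b))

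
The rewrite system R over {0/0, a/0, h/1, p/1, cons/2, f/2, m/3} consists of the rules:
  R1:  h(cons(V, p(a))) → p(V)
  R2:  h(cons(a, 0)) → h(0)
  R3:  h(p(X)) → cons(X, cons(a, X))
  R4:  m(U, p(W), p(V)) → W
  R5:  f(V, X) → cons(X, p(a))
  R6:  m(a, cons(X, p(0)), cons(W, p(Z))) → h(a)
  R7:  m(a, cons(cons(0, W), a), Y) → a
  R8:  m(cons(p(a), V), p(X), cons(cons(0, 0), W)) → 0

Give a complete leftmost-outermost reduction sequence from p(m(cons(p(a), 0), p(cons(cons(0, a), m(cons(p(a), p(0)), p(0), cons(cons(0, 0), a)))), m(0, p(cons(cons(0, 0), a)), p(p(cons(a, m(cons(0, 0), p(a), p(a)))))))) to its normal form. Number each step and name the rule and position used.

p(0)

1. p(m(cons(p(a), 0), p(cons(cons(0, a), m(cons(p(a), p(0)), p(0), cons(cons(0, 0), a)))), m(0, p(cons(cons(0, 0), a)), p(p(cons(a, m(cons(0, 0), p(a), p(a))))))))  →  p(m(cons(p(a), 0), p(cons(cons(0, a), 0)), m(0, p(cons(cons(0, 0), a)), p(p(cons(a, m(cons(0, 0), p(a), p(a))))))))   [R8 at 1.2.1.2]
2. p(m(cons(p(a), 0), p(cons(cons(0, a), 0)), m(0, p(cons(cons(0, 0), a)), p(p(cons(a, m(cons(0, 0), p(a), p(a))))))))  →  p(m(cons(p(a), 0), p(cons(cons(0, a), 0)), cons(cons(0, 0), a)))   [R4 at 1.3]
3. p(m(cons(p(a), 0), p(cons(cons(0, a), 0)), cons(cons(0, 0), a)))  →  p(0)   [R8 at 1]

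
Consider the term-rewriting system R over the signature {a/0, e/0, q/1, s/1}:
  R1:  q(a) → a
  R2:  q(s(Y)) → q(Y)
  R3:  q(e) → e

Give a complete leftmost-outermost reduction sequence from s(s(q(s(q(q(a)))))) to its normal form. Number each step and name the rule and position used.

1. s(s(q(s(q(q(a))))))  →  s(s(q(q(q(a)))))   [R2 at 1.1]
2. s(s(q(q(q(a)))))  →  s(s(q(q(a))))   [R1 at 1.1.1.1]
3. s(s(q(q(a))))  →  s(s(q(a)))   [R1 at 1.1.1]
4. s(s(q(a)))  →  s(s(a))   [R1 at 1.1]

s(s(a))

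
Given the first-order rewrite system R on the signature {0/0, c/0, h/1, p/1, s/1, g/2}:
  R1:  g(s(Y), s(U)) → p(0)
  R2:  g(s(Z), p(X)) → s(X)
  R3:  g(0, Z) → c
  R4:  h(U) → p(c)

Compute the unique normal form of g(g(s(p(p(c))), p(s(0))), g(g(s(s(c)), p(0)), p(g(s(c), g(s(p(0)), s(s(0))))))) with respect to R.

p(0)

1. g(g(s(p(p(c))), p(s(0))), g(g(s(s(c)), p(0)), p(g(s(c), g(s(p(0)), s(s(0)))))))  →  g(s(s(0)), g(g(s(s(c)), p(0)), p(g(s(c), g(s(p(0)), s(s(0)))))))   [R2 at 1]
2. g(s(s(0)), g(g(s(s(c)), p(0)), p(g(s(c), g(s(p(0)), s(s(0)))))))  →  g(s(s(0)), g(s(0), p(g(s(c), g(s(p(0)), s(s(0)))))))   [R2 at 2.1]
3. g(s(s(0)), g(s(0), p(g(s(c), g(s(p(0)), s(s(0)))))))  →  g(s(s(0)), s(g(s(c), g(s(p(0)), s(s(0))))))   [R2 at 2]
4. g(s(s(0)), s(g(s(c), g(s(p(0)), s(s(0))))))  →  p(0)   [R1 at ε]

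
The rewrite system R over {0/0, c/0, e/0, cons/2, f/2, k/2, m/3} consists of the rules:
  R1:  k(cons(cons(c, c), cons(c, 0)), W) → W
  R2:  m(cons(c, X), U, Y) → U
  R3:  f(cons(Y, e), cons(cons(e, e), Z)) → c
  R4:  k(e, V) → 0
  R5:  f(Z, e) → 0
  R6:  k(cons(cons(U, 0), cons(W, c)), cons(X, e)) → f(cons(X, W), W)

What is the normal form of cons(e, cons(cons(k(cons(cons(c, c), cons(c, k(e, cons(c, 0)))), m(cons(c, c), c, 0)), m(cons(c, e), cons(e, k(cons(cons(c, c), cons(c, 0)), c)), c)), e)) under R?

cons(e, cons(cons(c, cons(e, c)), e))

1. cons(e, cons(cons(k(cons(cons(c, c), cons(c, k(e, cons(c, 0)))), m(cons(c, c), c, 0)), m(cons(c, e), cons(e, k(cons(cons(c, c), cons(c, 0)), c)), c)), e))  →  cons(e, cons(cons(k(cons(cons(c, c), cons(c, 0)), m(cons(c, c), c, 0)), m(cons(c, e), cons(e, k(cons(cons(c, c), cons(c, 0)), c)), c)), e))   [R4 at 2.1.1.1.2.2]
2. cons(e, cons(cons(k(cons(cons(c, c), cons(c, 0)), m(cons(c, c), c, 0)), m(cons(c, e), cons(e, k(cons(cons(c, c), cons(c, 0)), c)), c)), e))  →  cons(e, cons(cons(m(cons(c, c), c, 0), m(cons(c, e), cons(e, k(cons(cons(c, c), cons(c, 0)), c)), c)), e))   [R1 at 2.1.1]
3. cons(e, cons(cons(m(cons(c, c), c, 0), m(cons(c, e), cons(e, k(cons(cons(c, c), cons(c, 0)), c)), c)), e))  →  cons(e, cons(cons(c, m(cons(c, e), cons(e, k(cons(cons(c, c), cons(c, 0)), c)), c)), e))   [R2 at 2.1.1]
4. cons(e, cons(cons(c, m(cons(c, e), cons(e, k(cons(cons(c, c), cons(c, 0)), c)), c)), e))  →  cons(e, cons(cons(c, cons(e, k(cons(cons(c, c), cons(c, 0)), c))), e))   [R2 at 2.1.2]
5. cons(e, cons(cons(c, cons(e, k(cons(cons(c, c), cons(c, 0)), c))), e))  →  cons(e, cons(cons(c, cons(e, c)), e))   [R1 at 2.1.2.2]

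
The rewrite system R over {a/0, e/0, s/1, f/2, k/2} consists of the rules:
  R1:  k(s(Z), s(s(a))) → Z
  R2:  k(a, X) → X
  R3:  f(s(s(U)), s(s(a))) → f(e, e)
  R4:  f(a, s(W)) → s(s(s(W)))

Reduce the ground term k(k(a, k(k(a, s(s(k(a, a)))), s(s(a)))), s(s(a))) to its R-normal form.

1. k(k(a, k(k(a, s(s(k(a, a)))), s(s(a)))), s(s(a)))  →  k(k(k(a, s(s(k(a, a)))), s(s(a))), s(s(a)))   [R2 at 1]
2. k(k(k(a, s(s(k(a, a)))), s(s(a))), s(s(a)))  →  k(k(s(s(k(a, a))), s(s(a))), s(s(a)))   [R2 at 1.1]
3. k(k(s(s(k(a, a))), s(s(a))), s(s(a)))  →  k(s(k(a, a)), s(s(a)))   [R1 at 1]
4. k(s(k(a, a)), s(s(a)))  →  k(a, a)   [R1 at ε]
5. k(a, a)  →  a   [R2 at ε]

a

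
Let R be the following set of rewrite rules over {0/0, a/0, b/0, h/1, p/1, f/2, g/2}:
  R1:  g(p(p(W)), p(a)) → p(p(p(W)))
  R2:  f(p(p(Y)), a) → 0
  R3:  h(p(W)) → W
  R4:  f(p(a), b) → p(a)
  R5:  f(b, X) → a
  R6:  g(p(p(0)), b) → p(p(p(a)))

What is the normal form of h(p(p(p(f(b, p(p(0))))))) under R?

1. h(p(p(p(f(b, p(p(0)))))))  →  p(p(f(b, p(p(0)))))   [R3 at ε]
2. p(p(f(b, p(p(0)))))  →  p(p(a))   [R5 at 1.1]

p(p(a))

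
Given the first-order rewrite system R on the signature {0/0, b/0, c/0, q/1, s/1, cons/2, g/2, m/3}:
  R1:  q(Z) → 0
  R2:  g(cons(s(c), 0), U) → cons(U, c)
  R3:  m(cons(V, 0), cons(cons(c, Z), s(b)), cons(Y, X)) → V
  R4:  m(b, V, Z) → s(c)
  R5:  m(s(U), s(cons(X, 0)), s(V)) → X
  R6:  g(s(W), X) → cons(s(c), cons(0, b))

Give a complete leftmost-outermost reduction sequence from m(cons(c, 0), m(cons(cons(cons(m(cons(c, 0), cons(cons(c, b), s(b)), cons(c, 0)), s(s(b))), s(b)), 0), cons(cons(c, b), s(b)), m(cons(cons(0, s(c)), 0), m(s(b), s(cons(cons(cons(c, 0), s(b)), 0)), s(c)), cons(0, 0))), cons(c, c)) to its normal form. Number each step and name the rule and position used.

c

1. m(cons(c, 0), m(cons(cons(cons(m(cons(c, 0), cons(cons(c, b), s(b)), cons(c, 0)), s(s(b))), s(b)), 0), cons(cons(c, b), s(b)), m(cons(cons(0, s(c)), 0), m(s(b), s(cons(cons(cons(c, 0), s(b)), 0)), s(c)), cons(0, 0))), cons(c, c))  →  m(cons(c, 0), m(cons(cons(cons(c, s(s(b))), s(b)), 0), cons(cons(c, b), s(b)), m(cons(cons(0, s(c)), 0), m(s(b), s(cons(cons(cons(c, 0), s(b)), 0)), s(c)), cons(0, 0))), cons(c, c))   [R3 at 2.1.1.1.1]
2. m(cons(c, 0), m(cons(cons(cons(c, s(s(b))), s(b)), 0), cons(cons(c, b), s(b)), m(cons(cons(0, s(c)), 0), m(s(b), s(cons(cons(cons(c, 0), s(b)), 0)), s(c)), cons(0, 0))), cons(c, c))  →  m(cons(c, 0), m(cons(cons(cons(c, s(s(b))), s(b)), 0), cons(cons(c, b), s(b)), m(cons(cons(0, s(c)), 0), cons(cons(c, 0), s(b)), cons(0, 0))), cons(c, c))   [R5 at 2.3.2]
3. m(cons(c, 0), m(cons(cons(cons(c, s(s(b))), s(b)), 0), cons(cons(c, b), s(b)), m(cons(cons(0, s(c)), 0), cons(cons(c, 0), s(b)), cons(0, 0))), cons(c, c))  →  m(cons(c, 0), m(cons(cons(cons(c, s(s(b))), s(b)), 0), cons(cons(c, b), s(b)), cons(0, s(c))), cons(c, c))   [R3 at 2.3]
4. m(cons(c, 0), m(cons(cons(cons(c, s(s(b))), s(b)), 0), cons(cons(c, b), s(b)), cons(0, s(c))), cons(c, c))  →  m(cons(c, 0), cons(cons(c, s(s(b))), s(b)), cons(c, c))   [R3 at 2]
5. m(cons(c, 0), cons(cons(c, s(s(b))), s(b)), cons(c, c))  →  c   [R3 at ε]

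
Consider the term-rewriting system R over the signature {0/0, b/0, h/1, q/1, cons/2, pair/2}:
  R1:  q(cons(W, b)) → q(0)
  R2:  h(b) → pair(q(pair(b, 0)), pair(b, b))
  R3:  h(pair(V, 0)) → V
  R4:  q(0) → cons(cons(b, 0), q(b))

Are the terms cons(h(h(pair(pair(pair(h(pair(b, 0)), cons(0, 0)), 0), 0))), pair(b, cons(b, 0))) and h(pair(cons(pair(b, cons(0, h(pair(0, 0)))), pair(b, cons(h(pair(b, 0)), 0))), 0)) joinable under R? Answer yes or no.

Reduce t₁ = cons(h(h(pair(pair(pair(h(pair(b, 0)), cons(0, 0)), 0), 0))), pair(b, cons(b, 0))):
1. cons(h(h(pair(pair(pair(h(pair(b, 0)), cons(0, 0)), 0), 0))), pair(b, cons(b, 0)))  →  cons(h(pair(pair(h(pair(b, 0)), cons(0, 0)), 0)), pair(b, cons(b, 0)))   [R3 at 1.1]
2. cons(h(pair(pair(h(pair(b, 0)), cons(0, 0)), 0)), pair(b, cons(b, 0)))  →  cons(pair(h(pair(b, 0)), cons(0, 0)), pair(b, cons(b, 0)))   [R3 at 1]
3. cons(pair(h(pair(b, 0)), cons(0, 0)), pair(b, cons(b, 0)))  →  cons(pair(b, cons(0, 0)), pair(b, cons(b, 0)))   [R3 at 1.1]

Reduce t₂ = h(pair(cons(pair(b, cons(0, h(pair(0, 0)))), pair(b, cons(h(pair(b, 0)), 0))), 0)):
1. h(pair(cons(pair(b, cons(0, h(pair(0, 0)))), pair(b, cons(h(pair(b, 0)), 0))), 0))  →  cons(pair(b, cons(0, h(pair(0, 0)))), pair(b, cons(h(pair(b, 0)), 0)))   [R3 at ε]
2. cons(pair(b, cons(0, h(pair(0, 0)))), pair(b, cons(h(pair(b, 0)), 0)))  →  cons(pair(b, cons(0, 0)), pair(b, cons(h(pair(b, 0)), 0)))   [R3 at 1.2.2]
3. cons(pair(b, cons(0, 0)), pair(b, cons(h(pair(b, 0)), 0)))  →  cons(pair(b, cons(0, 0)), pair(b, cons(b, 0)))   [R3 at 2.2.1]

yes — NF(t₁) = cons(pair(b, cons(0, 0)), pair(b, cons(b, 0))), NF(t₂) = cons(pair(b, cons(0, 0)), pair(b, cons(b, 0)))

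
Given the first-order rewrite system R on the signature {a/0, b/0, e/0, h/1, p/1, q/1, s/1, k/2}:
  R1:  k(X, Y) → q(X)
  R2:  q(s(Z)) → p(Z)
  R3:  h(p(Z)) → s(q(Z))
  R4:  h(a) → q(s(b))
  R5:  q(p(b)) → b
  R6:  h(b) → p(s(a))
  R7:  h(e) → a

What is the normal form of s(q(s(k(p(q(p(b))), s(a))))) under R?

s(p(b))

1. s(q(s(k(p(q(p(b))), s(a)))))  →  s(p(k(p(q(p(b))), s(a))))   [R2 at 1]
2. s(p(k(p(q(p(b))), s(a))))  →  s(p(q(p(q(p(b))))))   [R1 at 1.1]
3. s(p(q(p(q(p(b))))))  →  s(p(q(p(b))))   [R5 at 1.1.1.1]
4. s(p(q(p(b))))  →  s(p(b))   [R5 at 1.1]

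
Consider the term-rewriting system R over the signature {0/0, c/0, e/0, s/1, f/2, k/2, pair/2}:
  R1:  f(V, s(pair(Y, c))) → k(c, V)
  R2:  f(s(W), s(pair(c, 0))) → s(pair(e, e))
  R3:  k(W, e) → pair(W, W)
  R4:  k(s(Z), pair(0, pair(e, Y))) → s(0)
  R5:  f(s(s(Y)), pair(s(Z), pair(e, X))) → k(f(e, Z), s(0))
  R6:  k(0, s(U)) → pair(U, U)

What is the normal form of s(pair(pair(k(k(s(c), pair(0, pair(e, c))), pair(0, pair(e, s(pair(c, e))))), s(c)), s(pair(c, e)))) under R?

1. s(pair(pair(k(k(s(c), pair(0, pair(e, c))), pair(0, pair(e, s(pair(c, e))))), s(c)), s(pair(c, e))))  →  s(pair(pair(k(s(0), pair(0, pair(e, s(pair(c, e))))), s(c)), s(pair(c, e))))   [R4 at 1.1.1.1]
2. s(pair(pair(k(s(0), pair(0, pair(e, s(pair(c, e))))), s(c)), s(pair(c, e))))  →  s(pair(pair(s(0), s(c)), s(pair(c, e))))   [R4 at 1.1.1]

s(pair(pair(s(0), s(c)), s(pair(c, e))))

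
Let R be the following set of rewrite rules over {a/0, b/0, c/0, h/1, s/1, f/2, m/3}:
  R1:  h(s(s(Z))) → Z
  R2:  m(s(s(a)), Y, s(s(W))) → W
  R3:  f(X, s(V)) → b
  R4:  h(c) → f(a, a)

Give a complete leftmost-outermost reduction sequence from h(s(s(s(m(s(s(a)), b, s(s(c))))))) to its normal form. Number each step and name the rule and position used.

s(c)

1. h(s(s(s(m(s(s(a)), b, s(s(c)))))))  →  s(m(s(s(a)), b, s(s(c))))   [R1 at ε]
2. s(m(s(s(a)), b, s(s(c))))  →  s(c)   [R2 at 1]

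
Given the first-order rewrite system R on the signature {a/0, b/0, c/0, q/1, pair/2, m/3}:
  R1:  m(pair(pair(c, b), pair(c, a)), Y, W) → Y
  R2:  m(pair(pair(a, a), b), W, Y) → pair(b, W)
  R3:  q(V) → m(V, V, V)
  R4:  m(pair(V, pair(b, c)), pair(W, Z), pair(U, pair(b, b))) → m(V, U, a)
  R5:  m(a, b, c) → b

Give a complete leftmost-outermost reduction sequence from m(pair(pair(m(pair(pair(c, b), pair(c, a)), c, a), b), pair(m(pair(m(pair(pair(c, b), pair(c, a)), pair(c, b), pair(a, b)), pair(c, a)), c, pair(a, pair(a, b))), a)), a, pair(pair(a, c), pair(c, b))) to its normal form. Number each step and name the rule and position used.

1. m(pair(pair(m(pair(pair(c, b), pair(c, a)), c, a), b), pair(m(pair(m(pair(pair(c, b), pair(c, a)), pair(c, b), pair(a, b)), pair(c, a)), c, pair(a, pair(a, b))), a)), a, pair(pair(a, c), pair(c, b)))  →  m(pair(pair(c, b), pair(m(pair(m(pair(pair(c, b), pair(c, a)), pair(c, b), pair(a, b)), pair(c, a)), c, pair(a, pair(a, b))), a)), a, pair(pair(a, c), pair(c, b)))   [R1 at 1.1.1]
2. m(pair(pair(c, b), pair(m(pair(m(pair(pair(c, b), pair(c, a)), pair(c, b), pair(a, b)), pair(c, a)), c, pair(a, pair(a, b))), a)), a, pair(pair(a, c), pair(c, b)))  →  m(pair(pair(c, b), pair(m(pair(pair(c, b), pair(c, a)), c, pair(a, pair(a, b))), a)), a, pair(pair(a, c), pair(c, b)))   [R1 at 1.2.1.1.1]
3. m(pair(pair(c, b), pair(m(pair(pair(c, b), pair(c, a)), c, pair(a, pair(a, b))), a)), a, pair(pair(a, c), pair(c, b)))  →  m(pair(pair(c, b), pair(c, a)), a, pair(pair(a, c), pair(c, b)))   [R1 at 1.2.1]
4. m(pair(pair(c, b), pair(c, a)), a, pair(pair(a, c), pair(c, b)))  →  a   [R1 at ε]

a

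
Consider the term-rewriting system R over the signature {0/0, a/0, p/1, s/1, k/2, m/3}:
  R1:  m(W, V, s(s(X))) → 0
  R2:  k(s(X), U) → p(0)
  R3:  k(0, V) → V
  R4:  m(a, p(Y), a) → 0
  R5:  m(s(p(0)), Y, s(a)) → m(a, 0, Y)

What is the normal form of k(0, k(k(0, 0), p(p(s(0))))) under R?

1. k(0, k(k(0, 0), p(p(s(0)))))  →  k(k(0, 0), p(p(s(0))))   [R3 at ε]
2. k(k(0, 0), p(p(s(0))))  →  k(0, p(p(s(0))))   [R3 at 1]
3. k(0, p(p(s(0))))  →  p(p(s(0)))   [R3 at ε]

p(p(s(0)))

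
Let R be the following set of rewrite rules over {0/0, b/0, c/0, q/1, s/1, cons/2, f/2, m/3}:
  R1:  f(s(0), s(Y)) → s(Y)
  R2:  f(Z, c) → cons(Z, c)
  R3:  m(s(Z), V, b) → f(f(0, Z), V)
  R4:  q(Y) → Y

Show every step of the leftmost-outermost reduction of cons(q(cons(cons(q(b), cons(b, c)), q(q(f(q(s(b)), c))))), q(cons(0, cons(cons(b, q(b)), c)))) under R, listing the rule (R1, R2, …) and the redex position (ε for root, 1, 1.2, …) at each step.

cons(cons(cons(b, cons(b, c)), cons(s(b), c)), cons(0, cons(cons(b, b), c)))

1. cons(q(cons(cons(q(b), cons(b, c)), q(q(f(q(s(b)), c))))), q(cons(0, cons(cons(b, q(b)), c))))  →  cons(cons(cons(q(b), cons(b, c)), q(q(f(q(s(b)), c)))), q(cons(0, cons(cons(b, q(b)), c))))   [R4 at 1]
2. cons(cons(cons(q(b), cons(b, c)), q(q(f(q(s(b)), c)))), q(cons(0, cons(cons(b, q(b)), c))))  →  cons(cons(cons(b, cons(b, c)), q(q(f(q(s(b)), c)))), q(cons(0, cons(cons(b, q(b)), c))))   [R4 at 1.1.1]
3. cons(cons(cons(b, cons(b, c)), q(q(f(q(s(b)), c)))), q(cons(0, cons(cons(b, q(b)), c))))  →  cons(cons(cons(b, cons(b, c)), q(f(q(s(b)), c))), q(cons(0, cons(cons(b, q(b)), c))))   [R4 at 1.2]
4. cons(cons(cons(b, cons(b, c)), q(f(q(s(b)), c))), q(cons(0, cons(cons(b, q(b)), c))))  →  cons(cons(cons(b, cons(b, c)), f(q(s(b)), c)), q(cons(0, cons(cons(b, q(b)), c))))   [R4 at 1.2]
5. cons(cons(cons(b, cons(b, c)), f(q(s(b)), c)), q(cons(0, cons(cons(b, q(b)), c))))  →  cons(cons(cons(b, cons(b, c)), cons(q(s(b)), c)), q(cons(0, cons(cons(b, q(b)), c))))   [R2 at 1.2]
6. cons(cons(cons(b, cons(b, c)), cons(q(s(b)), c)), q(cons(0, cons(cons(b, q(b)), c))))  →  cons(cons(cons(b, cons(b, c)), cons(s(b), c)), q(cons(0, cons(cons(b, q(b)), c))))   [R4 at 1.2.1]
7. cons(cons(cons(b, cons(b, c)), cons(s(b), c)), q(cons(0, cons(cons(b, q(b)), c))))  →  cons(cons(cons(b, cons(b, c)), cons(s(b), c)), cons(0, cons(cons(b, q(b)), c)))   [R4 at 2]
8. cons(cons(cons(b, cons(b, c)), cons(s(b), c)), cons(0, cons(cons(b, q(b)), c)))  →  cons(cons(cons(b, cons(b, c)), cons(s(b), c)), cons(0, cons(cons(b, b), c)))   [R4 at 2.2.1.2]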